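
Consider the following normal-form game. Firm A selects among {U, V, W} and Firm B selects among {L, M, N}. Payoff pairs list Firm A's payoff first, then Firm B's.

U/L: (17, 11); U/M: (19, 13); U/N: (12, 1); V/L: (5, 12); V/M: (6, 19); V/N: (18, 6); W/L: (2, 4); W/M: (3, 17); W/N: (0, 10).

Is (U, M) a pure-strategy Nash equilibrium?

Yes

Holding Firm B at M: Firm A gets 19 from U, versus 6 from V, 3 from W. No profitable deviation for Firm A.
Holding Firm A at U: Firm B gets 13 from M, versus 11 from L, 1 from N. No profitable deviation for Firm B either.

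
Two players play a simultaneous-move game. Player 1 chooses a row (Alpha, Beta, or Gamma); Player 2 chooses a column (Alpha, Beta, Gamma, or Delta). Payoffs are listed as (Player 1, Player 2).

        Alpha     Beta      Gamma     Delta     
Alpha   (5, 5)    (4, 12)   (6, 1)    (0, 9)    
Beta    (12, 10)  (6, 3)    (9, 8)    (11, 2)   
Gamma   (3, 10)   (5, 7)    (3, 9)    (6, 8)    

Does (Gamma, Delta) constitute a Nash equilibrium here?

No

Holding Player 2 at Delta: Player 1 gets 6 from Gamma but could get 11 by switching to Beta. Player 1 has a profitable deviation.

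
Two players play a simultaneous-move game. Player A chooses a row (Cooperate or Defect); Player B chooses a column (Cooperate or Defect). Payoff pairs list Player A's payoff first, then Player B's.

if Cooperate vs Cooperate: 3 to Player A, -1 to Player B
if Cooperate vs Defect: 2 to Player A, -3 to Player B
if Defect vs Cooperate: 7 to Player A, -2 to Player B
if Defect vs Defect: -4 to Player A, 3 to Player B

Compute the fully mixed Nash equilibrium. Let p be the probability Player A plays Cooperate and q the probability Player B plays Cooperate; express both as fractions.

In a mixed NE each player is indifferent between their pure strategies, so the opponent's mix sets the indifference.
Player B indifferent between Cooperate and Defect: p·(-1) + (1−p)·(-2) = p·(-3) + (1−p)·3 ⟹ (-2) + 1p = 3 + (-6)p ⟹ p = 5/7.
Player A indifferent between Cooperate and Defect: q·3 + (1−q)·2 = q·7 + (1−q)·(-4) ⟹ 2 + 1q = (-4) + 11q ⟹ q = 3/5.

p = 5/7, q = 3/5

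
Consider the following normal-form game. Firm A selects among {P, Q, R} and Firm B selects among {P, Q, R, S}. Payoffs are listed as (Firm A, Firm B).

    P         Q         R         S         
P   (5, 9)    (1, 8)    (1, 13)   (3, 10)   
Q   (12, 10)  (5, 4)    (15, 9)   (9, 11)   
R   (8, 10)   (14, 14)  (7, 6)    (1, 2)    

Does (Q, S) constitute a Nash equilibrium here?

Holding Firm B at S: Firm A gets 9 from Q, versus 3 from P, 1 from R. No profitable deviation for Firm A.
Holding Firm A at Q: Firm B gets 11 from S, versus 10 from P, 4 from Q, 9 from R. No profitable deviation for Firm B either.

Yes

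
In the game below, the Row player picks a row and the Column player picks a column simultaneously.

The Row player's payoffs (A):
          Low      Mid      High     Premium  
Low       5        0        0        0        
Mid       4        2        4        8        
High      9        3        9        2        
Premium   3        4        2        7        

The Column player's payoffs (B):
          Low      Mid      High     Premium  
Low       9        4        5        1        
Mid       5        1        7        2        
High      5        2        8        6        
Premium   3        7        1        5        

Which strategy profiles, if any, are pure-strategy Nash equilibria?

(High, High) and (Premium, Mid)

Check mutual best responses: a cell is a NE iff neither player can gain by unilaterally deviating.
The Row player's best responses — vs Low: High (payoff 9); vs Mid: Premium (payoff 4); vs High: High (payoff 9); vs Premium: Mid (payoff 8).
The Column player's best responses — vs Low: Low (payoff 9); vs Mid: High (payoff 7); vs High: High (payoff 8); vs Premium: Mid (payoff 7).
Mutual best responses occur at (High, High) and (Premium, Mid); at each, neither player gains by switching.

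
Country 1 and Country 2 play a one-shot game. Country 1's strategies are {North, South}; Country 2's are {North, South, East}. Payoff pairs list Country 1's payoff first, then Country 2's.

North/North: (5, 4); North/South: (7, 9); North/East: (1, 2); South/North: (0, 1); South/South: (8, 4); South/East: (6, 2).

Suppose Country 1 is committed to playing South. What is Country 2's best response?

With Country 1 fixed at South, Country 2's payoffs are: North → 1, South → 4, East → 2.
The maximum is 4, achieved by South.

South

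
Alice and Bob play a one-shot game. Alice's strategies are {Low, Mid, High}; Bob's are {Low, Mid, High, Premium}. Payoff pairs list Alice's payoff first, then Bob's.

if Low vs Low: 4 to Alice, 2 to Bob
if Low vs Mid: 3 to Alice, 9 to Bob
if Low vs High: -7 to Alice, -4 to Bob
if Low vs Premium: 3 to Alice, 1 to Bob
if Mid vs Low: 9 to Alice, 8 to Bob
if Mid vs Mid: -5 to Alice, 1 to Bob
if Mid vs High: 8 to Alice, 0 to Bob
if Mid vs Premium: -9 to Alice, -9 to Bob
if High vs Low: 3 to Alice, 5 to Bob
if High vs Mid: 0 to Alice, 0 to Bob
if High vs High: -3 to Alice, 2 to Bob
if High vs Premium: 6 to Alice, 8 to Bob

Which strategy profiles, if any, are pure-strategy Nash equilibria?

Check mutual best responses: a cell is a NE iff neither player can gain by unilaterally deviating.
Alice's best responses — vs Low: Mid (payoff 9); vs Mid: Low (payoff 3); vs High: Mid (payoff 8); vs Premium: High (payoff 6).
Bob's best responses — vs Low: Mid (payoff 9); vs Mid: Low (payoff 8); vs High: Premium (payoff 8).
Mutual best responses occur at (Low, Mid), (Mid, Low), and (High, Premium); at each, neither player gains by switching.

(Low, Mid), (Mid, Low), and (High, Premium)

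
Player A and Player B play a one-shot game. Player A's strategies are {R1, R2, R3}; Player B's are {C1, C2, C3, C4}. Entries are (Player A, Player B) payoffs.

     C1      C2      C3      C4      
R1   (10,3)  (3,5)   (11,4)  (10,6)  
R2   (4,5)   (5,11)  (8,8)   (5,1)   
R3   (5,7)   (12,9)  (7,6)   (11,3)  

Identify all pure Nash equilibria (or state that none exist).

Check mutual best responses: a cell is a NE iff neither player can gain by unilaterally deviating.
Player A's best responses — vs C1: R1 (payoff 10); vs C2: R3 (payoff 12); vs C3: R1 (payoff 11); vs C4: R3 (payoff 11).
Player B's best responses — vs R1: C4 (payoff 6); vs R2: C2 (payoff 11); vs R3: C2 (payoff 9).
The only mutual best response is (R3, C2); neither player gains by switching there.

(R3, C2)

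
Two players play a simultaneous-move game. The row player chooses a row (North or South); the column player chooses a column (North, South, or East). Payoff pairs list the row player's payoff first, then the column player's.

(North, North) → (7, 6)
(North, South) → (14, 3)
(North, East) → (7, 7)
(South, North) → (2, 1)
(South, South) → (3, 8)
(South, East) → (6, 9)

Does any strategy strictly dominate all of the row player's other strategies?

A strategy is strictly dominant if it gives the row player a strictly higher payoff than every other strategy, against every choice by the opponent.
North strictly dominates: vs North: 7 > 2; vs South: 14 > 3; vs East: 7 > 6.

North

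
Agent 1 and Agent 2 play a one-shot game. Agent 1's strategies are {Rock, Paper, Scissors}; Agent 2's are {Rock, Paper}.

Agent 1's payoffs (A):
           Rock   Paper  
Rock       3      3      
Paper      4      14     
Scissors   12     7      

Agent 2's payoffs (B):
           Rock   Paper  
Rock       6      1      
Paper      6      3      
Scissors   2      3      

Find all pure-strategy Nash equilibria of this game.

Find each player's best response to every opponent strategy; NE are the intersections.
Agent 1's best responses — vs Rock: Scissors (payoff 12); vs Paper: Paper (payoff 14).
Agent 2's best responses — vs Rock: Rock (payoff 6); vs Paper: Rock (payoff 6); vs Scissors: Paper (payoff 3).
No cell has both players best-responding. For instance, Agent 1's best reply to Rock is Scissors, but against Scissors Agent 2 prefers Paper over Rock.

No pure-strategy Nash equilibrium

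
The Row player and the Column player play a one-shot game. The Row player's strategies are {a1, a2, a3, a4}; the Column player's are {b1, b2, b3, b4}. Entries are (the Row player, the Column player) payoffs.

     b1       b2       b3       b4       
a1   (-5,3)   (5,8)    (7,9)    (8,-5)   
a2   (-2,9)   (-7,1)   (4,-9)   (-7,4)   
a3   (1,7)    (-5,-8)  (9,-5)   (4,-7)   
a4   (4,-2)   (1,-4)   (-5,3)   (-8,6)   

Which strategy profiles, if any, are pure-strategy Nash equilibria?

A profile is a Nash equilibrium when each player is best-responding to the other.
The Row player's best responses — vs b1: a4 (payoff 4); vs b2: a1 (payoff 5); vs b3: a3 (payoff 9); vs b4: a1 (payoff 8).
The Column player's best responses — vs a1: b3 (payoff 9); vs a2: b1 (payoff 9); vs a3: b1 (payoff 7); vs a4: b4 (payoff 6).
No cell has both players best-responding. For instance, the Row player's best reply to b1 is a4, but against a4 the Column player prefers b4 over b1.

No pure-strategy Nash equilibrium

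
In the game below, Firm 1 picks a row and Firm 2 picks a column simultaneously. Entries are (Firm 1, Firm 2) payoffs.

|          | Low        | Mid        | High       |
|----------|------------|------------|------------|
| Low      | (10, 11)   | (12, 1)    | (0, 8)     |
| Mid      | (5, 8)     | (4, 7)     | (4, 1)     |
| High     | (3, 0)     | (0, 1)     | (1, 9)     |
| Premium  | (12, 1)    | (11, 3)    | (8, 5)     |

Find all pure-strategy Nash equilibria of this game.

A profile is a Nash equilibrium when each player is best-responding to the other.
Firm 1's best responses — vs Low: Premium (payoff 12); vs Mid: Low (payoff 12); vs High: Premium (payoff 8).
Firm 2's best responses — vs Low: Low (payoff 11); vs Mid: Low (payoff 8); vs High: High (payoff 9); vs Premium: High (payoff 5).
The only mutual best response is (Premium, High); neither player gains by switching there.

(Premium, High)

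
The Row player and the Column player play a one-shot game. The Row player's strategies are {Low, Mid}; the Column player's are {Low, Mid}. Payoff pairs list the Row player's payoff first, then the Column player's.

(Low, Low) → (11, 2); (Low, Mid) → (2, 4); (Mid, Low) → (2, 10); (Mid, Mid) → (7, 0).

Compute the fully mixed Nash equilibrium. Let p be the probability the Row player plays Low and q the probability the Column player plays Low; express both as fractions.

p = 5/6, q = 5/14

Each player's mixing probability is pinned down by making the *other* player indifferent.
The Column player indifferent between Low and Mid: p·2 + (1−p)·10 = p·4 + (1−p)·0 ⟹ 10 + (-8)p = 0 + 4p ⟹ p = 5/6.
The Row player indifferent between Low and Mid: q·11 + (1−q)·2 = q·2 + (1−q)·7 ⟹ 2 + 9q = 7 + (-5)q ⟹ q = 5/14.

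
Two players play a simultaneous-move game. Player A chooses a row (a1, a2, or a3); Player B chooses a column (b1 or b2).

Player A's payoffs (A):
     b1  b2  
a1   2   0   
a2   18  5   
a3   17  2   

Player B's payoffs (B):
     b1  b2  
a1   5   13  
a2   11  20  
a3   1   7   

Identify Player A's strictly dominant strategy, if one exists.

a2

Check whether one of Player A's strategies beats all alternatives regardless of what the opponent does.
a2 strictly dominates: vs b1: 18 > each of {2, 17}; vs b2: 5 > each of {0, 2}.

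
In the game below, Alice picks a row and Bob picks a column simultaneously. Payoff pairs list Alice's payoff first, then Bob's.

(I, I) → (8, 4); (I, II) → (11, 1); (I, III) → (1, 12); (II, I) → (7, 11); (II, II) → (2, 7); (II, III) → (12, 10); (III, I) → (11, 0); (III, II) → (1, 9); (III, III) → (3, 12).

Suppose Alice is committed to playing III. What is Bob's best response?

With Alice fixed at III, Bob's payoffs are: I → 0, II → 9, III → 12.
The maximum is 12, achieved by III.

III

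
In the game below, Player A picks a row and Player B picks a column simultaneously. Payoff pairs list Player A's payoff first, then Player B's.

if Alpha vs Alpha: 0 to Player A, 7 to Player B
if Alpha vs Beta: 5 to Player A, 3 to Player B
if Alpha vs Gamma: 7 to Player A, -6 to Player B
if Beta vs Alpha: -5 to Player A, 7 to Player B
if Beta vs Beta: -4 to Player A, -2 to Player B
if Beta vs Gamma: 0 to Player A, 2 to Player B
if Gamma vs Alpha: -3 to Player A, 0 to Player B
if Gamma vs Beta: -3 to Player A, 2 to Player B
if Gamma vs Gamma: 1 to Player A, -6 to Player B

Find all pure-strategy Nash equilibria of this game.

A profile is a Nash equilibrium when each player is best-responding to the other.
Player A's best responses — vs Alpha: Alpha (payoff 0); vs Beta: Alpha (payoff 5); vs Gamma: Alpha (payoff 7).
Player B's best responses — vs Alpha: Alpha (payoff 7); vs Beta: Alpha (payoff 7); vs Gamma: Beta (payoff 2).
The only mutual best response is (Alpha, Alpha); neither player gains by switching there.

(Alpha, Alpha)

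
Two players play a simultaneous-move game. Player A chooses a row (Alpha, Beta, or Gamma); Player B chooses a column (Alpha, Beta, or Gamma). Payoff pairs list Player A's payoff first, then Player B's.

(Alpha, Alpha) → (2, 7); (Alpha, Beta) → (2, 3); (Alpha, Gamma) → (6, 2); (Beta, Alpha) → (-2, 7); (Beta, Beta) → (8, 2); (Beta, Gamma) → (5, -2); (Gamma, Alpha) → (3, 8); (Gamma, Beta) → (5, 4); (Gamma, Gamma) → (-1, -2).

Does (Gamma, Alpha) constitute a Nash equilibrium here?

Yes

Holding Player B at Alpha: Player A gets 3 from Gamma, versus 2 from Alpha, -2 from Beta. No profitable deviation for Player A.
Holding Player A at Gamma: Player B gets 8 from Alpha, versus 4 from Beta, -2 from Gamma. No profitable deviation for Player B either.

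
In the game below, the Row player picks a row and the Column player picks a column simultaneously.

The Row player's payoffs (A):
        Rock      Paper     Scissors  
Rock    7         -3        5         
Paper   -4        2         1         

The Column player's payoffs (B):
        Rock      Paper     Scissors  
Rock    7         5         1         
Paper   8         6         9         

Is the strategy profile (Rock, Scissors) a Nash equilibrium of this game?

No

Holding the Column player at Scissors: the Row player gets 5 from Rock, versus 1 from Paper. No profitable deviation for the Row player.
Holding the Row player at Rock: the Column player gets 1 from Scissors but could get 7 by switching to Rock. The Column player has a profitable deviation.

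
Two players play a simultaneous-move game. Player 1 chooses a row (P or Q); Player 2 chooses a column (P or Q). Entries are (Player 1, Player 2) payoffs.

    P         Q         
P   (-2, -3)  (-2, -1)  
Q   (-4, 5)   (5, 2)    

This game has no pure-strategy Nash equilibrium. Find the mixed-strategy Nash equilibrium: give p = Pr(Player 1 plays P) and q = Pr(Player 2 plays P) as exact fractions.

p = 3/5, q = 7/9

In a mixed NE each player is indifferent between their pure strategies, so the opponent's mix sets the indifference.
Player 2 indifferent between P and Q: p·(-3) + (1−p)·5 = p·(-1) + (1−p)·2 ⟹ 5 + (-8)p = 2 + (-3)p ⟹ p = 3/5.
Player 1 indifferent between P and Q: q·(-2) + (1−q)·(-2) = q·(-4) + (1−q)·5 ⟹ (-2) + 0q = 5 + (-9)q ⟹ q = 7/9.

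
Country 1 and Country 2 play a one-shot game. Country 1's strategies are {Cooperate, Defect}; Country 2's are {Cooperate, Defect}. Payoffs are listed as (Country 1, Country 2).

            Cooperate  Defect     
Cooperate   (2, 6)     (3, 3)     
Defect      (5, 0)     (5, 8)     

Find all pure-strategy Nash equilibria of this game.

Find each player's best response to every opponent strategy; NE are the intersections.
Country 1's best responses — vs Cooperate: Defect (payoff 5); vs Defect: Defect (payoff 5).
Country 2's best responses — vs Cooperate: Cooperate (payoff 6); vs Defect: Defect (payoff 8).
The only mutual best response is (Defect, Defect); neither player gains by switching there.

(Defect, Defect)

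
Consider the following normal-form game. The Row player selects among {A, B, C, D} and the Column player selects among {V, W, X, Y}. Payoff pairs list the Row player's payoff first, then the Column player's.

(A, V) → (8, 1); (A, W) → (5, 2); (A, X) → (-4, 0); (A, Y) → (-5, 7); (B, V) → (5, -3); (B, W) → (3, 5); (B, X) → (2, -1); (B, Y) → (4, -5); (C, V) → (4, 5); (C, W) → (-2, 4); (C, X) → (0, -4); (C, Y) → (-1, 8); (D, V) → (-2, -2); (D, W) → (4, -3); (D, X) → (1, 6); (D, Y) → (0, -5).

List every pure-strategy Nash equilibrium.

A profile is a Nash equilibrium when each player is best-responding to the other.
The Row player's best responses — vs V: A (payoff 8); vs W: A (payoff 5); vs X: B (payoff 2); vs Y: B (payoff 4).
The Column player's best responses — vs A: Y (payoff 7); vs B: W (payoff 5); vs C: Y (payoff 8); vs D: X (payoff 6).
No cell has both players best-responding. For instance, the Row player's best reply to Y is B, but against B the Column player prefers W over Y.

There is no pure-strategy Nash equilibrium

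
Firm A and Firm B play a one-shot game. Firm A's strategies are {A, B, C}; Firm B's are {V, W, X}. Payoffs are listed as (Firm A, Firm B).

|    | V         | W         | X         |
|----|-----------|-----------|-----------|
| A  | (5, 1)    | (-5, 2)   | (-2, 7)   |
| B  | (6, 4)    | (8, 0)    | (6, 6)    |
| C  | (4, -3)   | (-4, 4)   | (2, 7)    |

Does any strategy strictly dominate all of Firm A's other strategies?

B

A strategy is strictly dominant if it gives Firm A a strictly higher payoff than every other strategy, against every choice by the opponent.
B strictly dominates: vs V: 6 > each of {5, 4}; vs W: 8 > each of {-5, -4}; vs X: 6 > each of {-2, 2}.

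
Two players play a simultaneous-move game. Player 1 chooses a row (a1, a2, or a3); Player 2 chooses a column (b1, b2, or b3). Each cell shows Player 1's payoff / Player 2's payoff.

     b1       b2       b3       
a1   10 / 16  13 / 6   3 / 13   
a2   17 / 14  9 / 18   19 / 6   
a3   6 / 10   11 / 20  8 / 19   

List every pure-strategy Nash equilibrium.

None

Check mutual best responses: a cell is a NE iff neither player can gain by unilaterally deviating.
Player 1's best responses — vs b1: a2 (payoff 17); vs b2: a1 (payoff 13); vs b3: a2 (payoff 19).
Player 2's best responses — vs a1: b1 (payoff 16); vs a2: b2 (payoff 18); vs a3: b2 (payoff 20).
No cell has both players best-responding. For instance, Player 1's best reply to b3 is a2, but against a2 Player 2 prefers b2 over b3.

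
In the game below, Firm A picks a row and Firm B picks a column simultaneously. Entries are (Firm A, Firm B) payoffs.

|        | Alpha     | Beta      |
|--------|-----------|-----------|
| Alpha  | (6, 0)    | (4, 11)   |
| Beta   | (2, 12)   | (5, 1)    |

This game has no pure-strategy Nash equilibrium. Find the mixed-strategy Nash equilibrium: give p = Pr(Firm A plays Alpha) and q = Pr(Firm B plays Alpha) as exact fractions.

Each player's mixing probability is pinned down by making the *other* player indifferent.
Firm B indifferent between Alpha and Beta: p·0 + (1−p)·12 = p·11 + (1−p)·1 ⟹ 12 + (-12)p = 1 + 10p ⟹ p = 1/2.
Firm A indifferent between Alpha and Beta: q·6 + (1−q)·4 = q·2 + (1−q)·5 ⟹ 4 + 2q = 5 + (-3)q ⟹ q = 1/5.

p = 1/2, q = 1/5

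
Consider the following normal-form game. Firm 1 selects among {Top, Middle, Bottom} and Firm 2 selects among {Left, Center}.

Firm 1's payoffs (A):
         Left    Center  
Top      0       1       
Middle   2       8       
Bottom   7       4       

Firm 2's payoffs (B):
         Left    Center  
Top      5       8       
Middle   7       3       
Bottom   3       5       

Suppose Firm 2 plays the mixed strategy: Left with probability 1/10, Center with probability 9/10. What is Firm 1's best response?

Middle

Firm 1's best reply maximizes expected payoff against the mix.
Top: (1/10)·0 + (9/10)·1 = 9/10
Middle: (1/10)·2 + (9/10)·8 = 37/5
Bottom: (1/10)·7 + (9/10)·4 = 43/10
Highest expected payoff is 37/5, from Middle.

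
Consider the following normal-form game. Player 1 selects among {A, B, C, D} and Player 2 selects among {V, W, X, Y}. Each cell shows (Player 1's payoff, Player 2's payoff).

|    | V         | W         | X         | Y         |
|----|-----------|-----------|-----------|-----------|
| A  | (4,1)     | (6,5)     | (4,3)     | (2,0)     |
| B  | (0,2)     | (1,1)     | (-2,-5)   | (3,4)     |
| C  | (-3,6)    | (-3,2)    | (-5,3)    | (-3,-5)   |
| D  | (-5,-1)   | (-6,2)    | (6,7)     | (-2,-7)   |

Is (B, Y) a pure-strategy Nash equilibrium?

Yes

Holding Player 2 at Y: Player 1 gets 3 from B, versus 2 from A, -3 from C, -2 from D. No profitable deviation for Player 1.
Holding Player 1 at B: Player 2 gets 4 from Y, versus 2 from V, 1 from W, -5 from X. No profitable deviation for Player 2 either.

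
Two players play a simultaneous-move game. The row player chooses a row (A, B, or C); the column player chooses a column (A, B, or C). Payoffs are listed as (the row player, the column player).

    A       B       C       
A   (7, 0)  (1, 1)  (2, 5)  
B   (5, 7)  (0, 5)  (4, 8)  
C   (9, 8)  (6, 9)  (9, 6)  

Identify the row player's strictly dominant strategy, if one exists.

C

A strategy is strictly dominant if it gives the row player a strictly higher payoff than every other strategy, against every choice by the opponent.
C strictly dominates: vs A: 9 > each of {7, 5}; vs B: 6 > each of {1, 0}; vs C: 9 > each of {2, 4}.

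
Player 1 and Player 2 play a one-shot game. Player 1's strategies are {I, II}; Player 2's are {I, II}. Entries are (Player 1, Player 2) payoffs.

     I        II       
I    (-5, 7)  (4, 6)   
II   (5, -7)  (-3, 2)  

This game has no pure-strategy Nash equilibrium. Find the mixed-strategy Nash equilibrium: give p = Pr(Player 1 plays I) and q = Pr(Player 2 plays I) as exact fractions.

p = 9/10, q = 7/17

In a mixed NE each player is indifferent between their pure strategies, so the opponent's mix sets the indifference.
Player 2 indifferent between I and II: p·7 + (1−p)·(-7) = p·6 + (1−p)·2 ⟹ (-7) + 14p = 2 + 4p ⟹ p = 9/10.
Player 1 indifferent between I and II: q·(-5) + (1−q)·4 = q·5 + (1−q)·(-3) ⟹ 4 + (-9)q = (-3) + 8q ⟹ q = 7/17.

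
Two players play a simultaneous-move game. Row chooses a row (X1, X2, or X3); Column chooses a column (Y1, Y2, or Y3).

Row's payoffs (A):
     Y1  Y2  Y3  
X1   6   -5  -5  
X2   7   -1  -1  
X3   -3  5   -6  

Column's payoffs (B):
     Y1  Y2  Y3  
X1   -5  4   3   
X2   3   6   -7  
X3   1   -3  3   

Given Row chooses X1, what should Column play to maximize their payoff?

With Row fixed at X1, Column's payoffs are: Y1 → -5, Y2 → 4, Y3 → 3.
The maximum is 4, achieved by Y2.

Y2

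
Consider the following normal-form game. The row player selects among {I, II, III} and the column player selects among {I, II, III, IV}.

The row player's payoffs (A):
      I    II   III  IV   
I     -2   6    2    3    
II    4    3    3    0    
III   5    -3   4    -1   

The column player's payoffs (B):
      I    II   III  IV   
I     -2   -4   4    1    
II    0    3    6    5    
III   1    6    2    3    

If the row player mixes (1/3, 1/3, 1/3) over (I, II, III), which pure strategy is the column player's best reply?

Compute the column player's expected payoff from each pure strategy against the given mix.
I: (1/3)·(-2) + (1/3)·0 + (1/3)·1 = -1/3
II: (1/3)·(-4) + (1/3)·3 + (1/3)·6 = 5/3
III: (1/3)·4 + (1/3)·6 + (1/3)·2 = 4
IV: (1/3)·1 + (1/3)·5 + (1/3)·3 = 3
Highest expected payoff is 4, from III.

III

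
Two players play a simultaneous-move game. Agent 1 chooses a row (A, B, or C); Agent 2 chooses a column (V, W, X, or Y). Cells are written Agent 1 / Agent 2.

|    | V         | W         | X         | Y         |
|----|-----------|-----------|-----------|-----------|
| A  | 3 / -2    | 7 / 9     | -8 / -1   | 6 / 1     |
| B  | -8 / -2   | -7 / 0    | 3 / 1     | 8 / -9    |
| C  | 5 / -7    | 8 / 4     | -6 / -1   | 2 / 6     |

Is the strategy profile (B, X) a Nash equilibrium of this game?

Yes

Holding Agent 2 at X: Agent 1 gets 3 from B, versus -8 from A, -6 from C. No profitable deviation for Agent 1.
Holding Agent 1 at B: Agent 2 gets 1 from X, versus -2 from V, 0 from W, -9 from Y. No profitable deviation for Agent 2 either.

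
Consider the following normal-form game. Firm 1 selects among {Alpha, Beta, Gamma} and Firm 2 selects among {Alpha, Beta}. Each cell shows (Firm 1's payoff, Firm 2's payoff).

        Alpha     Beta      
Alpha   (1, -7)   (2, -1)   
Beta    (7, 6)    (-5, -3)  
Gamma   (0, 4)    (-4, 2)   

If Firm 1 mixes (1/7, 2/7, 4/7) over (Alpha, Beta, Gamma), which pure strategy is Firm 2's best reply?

Compute Firm 2's expected payoff from each pure strategy against the given mix.
Alpha: (1/7)·(-7) + (2/7)·6 + (4/7)·4 = 3
Beta: (1/7)·(-1) + (2/7)·(-3) + (4/7)·2 = 1/7
Highest expected payoff is 3, from Alpha.

Alpha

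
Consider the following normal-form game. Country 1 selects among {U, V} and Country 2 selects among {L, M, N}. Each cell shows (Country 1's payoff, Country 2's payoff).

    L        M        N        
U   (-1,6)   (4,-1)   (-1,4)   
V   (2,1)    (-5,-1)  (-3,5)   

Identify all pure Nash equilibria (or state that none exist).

None

A profile is a Nash equilibrium when each player is best-responding to the other.
Country 1's best responses — vs L: V (payoff 2); vs M: U (payoff 4); vs N: U (payoff -1).
Country 2's best responses — vs U: L (payoff 6); vs V: N (payoff 5).
No cell has both players best-responding. For instance, Country 1's best reply to N is U, but against U Country 2 prefers L over N.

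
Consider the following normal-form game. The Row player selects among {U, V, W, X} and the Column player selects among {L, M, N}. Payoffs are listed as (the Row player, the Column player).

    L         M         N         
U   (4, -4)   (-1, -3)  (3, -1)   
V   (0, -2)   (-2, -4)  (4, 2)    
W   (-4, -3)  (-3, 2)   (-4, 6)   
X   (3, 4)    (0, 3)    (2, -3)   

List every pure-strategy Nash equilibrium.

Check mutual best responses: a cell is a NE iff neither player can gain by unilaterally deviating.
The Row player's best responses — vs L: U (payoff 4); vs M: X (payoff 0); vs N: V (payoff 4).
The Column player's best responses — vs U: N (payoff -1); vs V: N (payoff 2); vs W: N (payoff 6); vs X: L (payoff 4).
The only mutual best response is (V, N); neither player gains by switching there.

(V, N)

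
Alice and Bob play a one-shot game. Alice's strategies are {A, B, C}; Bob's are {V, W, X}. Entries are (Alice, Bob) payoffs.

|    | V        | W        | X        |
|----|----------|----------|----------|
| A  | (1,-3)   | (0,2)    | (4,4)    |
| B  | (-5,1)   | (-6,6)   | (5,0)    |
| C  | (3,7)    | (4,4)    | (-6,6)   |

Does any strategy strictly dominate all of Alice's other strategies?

None

A strategy is strictly dominant if it gives Alice a strictly higher payoff than every other strategy, against every choice by the opponent.
A is not dominant: against V, C gives 3 > 1.
B is not dominant: against V, A gives 1 > -5.
C is not dominant: against X, A gives 4 > -6.
No single strategy is best against every opponent action.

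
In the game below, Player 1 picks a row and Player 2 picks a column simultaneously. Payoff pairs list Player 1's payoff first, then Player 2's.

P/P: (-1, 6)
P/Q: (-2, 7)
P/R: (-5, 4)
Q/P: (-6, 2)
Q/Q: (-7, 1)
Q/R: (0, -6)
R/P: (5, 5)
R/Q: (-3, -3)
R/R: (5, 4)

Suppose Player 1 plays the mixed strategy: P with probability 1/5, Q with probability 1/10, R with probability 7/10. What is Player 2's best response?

P

Player 2's best reply maximizes expected payoff against the mix.
P: (1/5)·6 + (1/10)·2 + (7/10)·5 = 49/10
Q: (1/5)·7 + (1/10)·1 + (7/10)·(-3) = -3/5
R: (1/5)·4 + (1/10)·(-6) + (7/10)·4 = 3
Highest expected payoff is 49/10, from P.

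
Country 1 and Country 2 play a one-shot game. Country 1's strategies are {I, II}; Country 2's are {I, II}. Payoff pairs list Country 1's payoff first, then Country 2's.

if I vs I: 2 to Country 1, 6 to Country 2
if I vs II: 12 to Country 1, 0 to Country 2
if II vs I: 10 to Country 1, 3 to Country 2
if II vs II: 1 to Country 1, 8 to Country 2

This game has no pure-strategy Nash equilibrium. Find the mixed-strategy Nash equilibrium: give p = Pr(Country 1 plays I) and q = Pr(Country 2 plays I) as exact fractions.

p = 5/11, q = 11/19

In a mixed NE each player is indifferent between their pure strategies, so the opponent's mix sets the indifference.
Country 2 indifferent between I and II: p·6 + (1−p)·3 = p·0 + (1−p)·8 ⟹ 3 + 3p = 8 + (-8)p ⟹ p = 5/11.
Country 1 indifferent between I and II: q·2 + (1−q)·12 = q·10 + (1−q)·1 ⟹ 12 + (-10)q = 1 + 9q ⟹ q = 11/19.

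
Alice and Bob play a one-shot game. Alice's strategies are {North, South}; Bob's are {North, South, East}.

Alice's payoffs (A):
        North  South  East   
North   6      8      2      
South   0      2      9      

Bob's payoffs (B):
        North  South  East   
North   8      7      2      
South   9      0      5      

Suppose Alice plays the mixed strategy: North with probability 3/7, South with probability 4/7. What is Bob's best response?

North

Bob's best reply maximizes expected payoff against the mix.
North: (3/7)·8 + (4/7)·9 = 60/7
South: (3/7)·7 + (4/7)·0 = 3
East: (3/7)·2 + (4/7)·5 = 26/7
Highest expected payoff is 60/7, from North.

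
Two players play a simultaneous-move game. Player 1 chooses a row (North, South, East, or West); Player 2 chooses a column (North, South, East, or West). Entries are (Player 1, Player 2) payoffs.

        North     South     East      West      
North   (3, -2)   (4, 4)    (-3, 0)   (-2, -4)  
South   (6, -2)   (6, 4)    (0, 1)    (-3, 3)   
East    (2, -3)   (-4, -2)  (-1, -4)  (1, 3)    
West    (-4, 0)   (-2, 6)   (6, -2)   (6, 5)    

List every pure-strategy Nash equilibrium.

(South, South)

A profile is a Nash equilibrium when each player is best-responding to the other.
Player 1's best responses — vs North: South (payoff 6); vs South: South (payoff 6); vs East: West (payoff 6); vs West: West (payoff 6).
Player 2's best responses — vs North: South (payoff 4); vs South: South (payoff 4); vs East: West (payoff 3); vs West: South (payoff 6).
The only mutual best response is (South, South); neither player gains by switching there.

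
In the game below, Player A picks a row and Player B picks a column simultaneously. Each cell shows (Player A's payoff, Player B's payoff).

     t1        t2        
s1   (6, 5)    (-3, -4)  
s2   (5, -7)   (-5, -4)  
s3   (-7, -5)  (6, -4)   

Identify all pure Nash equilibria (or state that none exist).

Find each player's best response to every opponent strategy; NE are the intersections.
Player A's best responses — vs t1: s1 (payoff 6); vs t2: s3 (payoff 6).
Player B's best responses — vs s1: t1 (payoff 5); vs s2: t2 (payoff -4); vs s3: t2 (payoff -4).
Mutual best responses occur at (s1, t1) and (s3, t2); at each, neither player gains by switching.

(s1, t1) and (s3, t2)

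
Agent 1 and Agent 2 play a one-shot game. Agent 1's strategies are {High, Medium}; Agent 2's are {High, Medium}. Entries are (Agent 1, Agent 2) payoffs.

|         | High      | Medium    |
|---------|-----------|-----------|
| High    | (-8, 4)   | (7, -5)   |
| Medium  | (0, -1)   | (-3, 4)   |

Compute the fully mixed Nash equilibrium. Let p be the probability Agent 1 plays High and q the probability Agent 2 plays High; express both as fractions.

p = 5/14, q = 5/9

Each player's mixing probability is pinned down by making the *other* player indifferent.
Agent 2 indifferent between High and Medium: p·4 + (1−p)·(-1) = p·(-5) + (1−p)·4 ⟹ (-1) + 5p = 4 + (-9)p ⟹ p = 5/14.
Agent 1 indifferent between High and Medium: q·(-8) + (1−q)·7 = q·0 + (1−q)·(-3) ⟹ 7 + (-15)q = (-3) + 3q ⟹ q = 5/9.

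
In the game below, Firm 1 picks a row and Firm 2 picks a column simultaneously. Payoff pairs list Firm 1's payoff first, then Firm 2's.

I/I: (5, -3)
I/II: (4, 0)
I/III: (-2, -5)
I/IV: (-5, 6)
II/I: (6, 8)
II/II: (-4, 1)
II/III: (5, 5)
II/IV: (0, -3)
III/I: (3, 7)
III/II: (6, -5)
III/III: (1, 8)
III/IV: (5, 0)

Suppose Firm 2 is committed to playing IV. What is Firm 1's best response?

With Firm 2 fixed at IV, Firm 1's payoffs are: I → -5, II → 0, III → 5.
The maximum is 5, achieved by III.

III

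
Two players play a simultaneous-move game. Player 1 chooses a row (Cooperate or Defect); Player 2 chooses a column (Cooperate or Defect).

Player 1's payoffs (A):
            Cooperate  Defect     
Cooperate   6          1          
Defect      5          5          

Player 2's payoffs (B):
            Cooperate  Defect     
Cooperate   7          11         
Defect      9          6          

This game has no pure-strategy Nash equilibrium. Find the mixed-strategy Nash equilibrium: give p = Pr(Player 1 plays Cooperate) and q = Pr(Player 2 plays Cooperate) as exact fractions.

Each player's mixing probability is pinned down by making the *other* player indifferent.
Player 2 indifferent between Cooperate and Defect: p·7 + (1−p)·9 = p·11 + (1−p)·6 ⟹ 9 + (-2)p = 6 + 5p ⟹ p = 3/7.
Player 1 indifferent between Cooperate and Defect: q·6 + (1−q)·1 = q·5 + (1−q)·5 ⟹ 1 + 5q = 5 + 0q ⟹ q = 4/5.

p = 3/7, q = 4/5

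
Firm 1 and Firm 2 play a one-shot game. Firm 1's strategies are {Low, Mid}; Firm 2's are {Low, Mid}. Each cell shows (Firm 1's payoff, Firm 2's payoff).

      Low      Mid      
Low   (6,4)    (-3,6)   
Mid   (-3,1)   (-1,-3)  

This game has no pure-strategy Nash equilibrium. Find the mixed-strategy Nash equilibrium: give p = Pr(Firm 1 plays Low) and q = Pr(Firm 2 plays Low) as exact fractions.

In a mixed NE each player is indifferent between their pure strategies, so the opponent's mix sets the indifference.
Firm 2 indifferent between Low and Mid: p·4 + (1−p)·1 = p·6 + (1−p)·(-3) ⟹ 1 + 3p = (-3) + 9p ⟹ p = 2/3.
Firm 1 indifferent between Low and Mid: q·6 + (1−q)·(-3) = q·(-3) + (1−q)·(-1) ⟹ (-3) + 9q = (-1) + (-2)q ⟹ q = 2/11.

p = 2/3, q = 2/11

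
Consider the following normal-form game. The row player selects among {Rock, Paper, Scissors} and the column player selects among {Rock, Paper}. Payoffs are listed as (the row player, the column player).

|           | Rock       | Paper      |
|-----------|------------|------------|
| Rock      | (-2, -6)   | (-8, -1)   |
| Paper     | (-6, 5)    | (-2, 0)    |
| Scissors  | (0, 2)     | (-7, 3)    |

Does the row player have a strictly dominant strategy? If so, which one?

No strictly dominant strategy

A strategy is strictly dominant if it gives the row player a strictly higher payoff than every other strategy, against every choice by the opponent.
Rock is not dominant: against Rock, Scissors gives 0 > -2.
Paper is not dominant: against Rock, Rock gives -2 > -6.
Scissors is not dominant: against Paper, Paper gives -2 > -7.
No single strategy is best against every opponent action.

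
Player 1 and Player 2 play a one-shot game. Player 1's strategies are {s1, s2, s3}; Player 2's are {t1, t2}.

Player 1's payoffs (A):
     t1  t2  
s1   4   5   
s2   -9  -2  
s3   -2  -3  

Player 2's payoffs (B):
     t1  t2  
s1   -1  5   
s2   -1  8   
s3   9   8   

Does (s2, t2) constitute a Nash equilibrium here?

No

Holding Player 2 at t2: Player 1 gets -2 from s2 but could get 5 by switching to s1. Player 1 has a profitable deviation.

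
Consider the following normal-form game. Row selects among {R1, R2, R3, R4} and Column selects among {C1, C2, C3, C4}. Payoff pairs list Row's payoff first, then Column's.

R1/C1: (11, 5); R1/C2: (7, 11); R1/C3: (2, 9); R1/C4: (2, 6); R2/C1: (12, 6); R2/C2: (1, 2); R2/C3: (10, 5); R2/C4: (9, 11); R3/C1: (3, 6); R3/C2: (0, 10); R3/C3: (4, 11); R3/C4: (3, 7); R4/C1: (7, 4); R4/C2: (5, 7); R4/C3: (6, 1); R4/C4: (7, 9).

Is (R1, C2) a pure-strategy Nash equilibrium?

Holding Column at C2: Row gets 7 from R1, versus 1 from R2, 0 from R3, 5 from R4. No profitable deviation for Row.
Holding Row at R1: Column gets 11 from C2, versus 5 from C1, 9 from C3, 6 from C4. No profitable deviation for Column either.

Yes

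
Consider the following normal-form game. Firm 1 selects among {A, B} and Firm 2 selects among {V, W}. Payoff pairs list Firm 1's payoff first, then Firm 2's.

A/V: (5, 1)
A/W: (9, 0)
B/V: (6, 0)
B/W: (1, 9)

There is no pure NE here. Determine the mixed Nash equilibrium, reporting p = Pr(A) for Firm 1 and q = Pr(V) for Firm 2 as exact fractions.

p = 9/10, q = 8/9

In a mixed NE each player is indifferent between their pure strategies, so the opponent's mix sets the indifference.
Firm 2 indifferent between V and W: p·1 + (1−p)·0 = p·0 + (1−p)·9 ⟹ 0 + 1p = 9 + (-9)p ⟹ p = 9/10.
Firm 1 indifferent between A and B: q·5 + (1−q)·9 = q·6 + (1−q)·1 ⟹ 9 + (-4)q = 1 + 5q ⟹ q = 8/9.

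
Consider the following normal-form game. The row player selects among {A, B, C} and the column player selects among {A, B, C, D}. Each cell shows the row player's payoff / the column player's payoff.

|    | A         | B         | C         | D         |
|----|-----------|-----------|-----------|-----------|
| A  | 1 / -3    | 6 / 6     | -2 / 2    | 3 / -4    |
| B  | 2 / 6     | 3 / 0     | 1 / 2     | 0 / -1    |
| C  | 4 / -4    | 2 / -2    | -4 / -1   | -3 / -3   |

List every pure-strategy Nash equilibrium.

A profile is a Nash equilibrium when each player is best-responding to the other.
The row player's best responses — vs A: C (payoff 4); vs B: A (payoff 6); vs C: B (payoff 1); vs D: A (payoff 3).
The column player's best responses — vs A: B (payoff 6); vs B: A (payoff 6); vs C: C (payoff -1).
The only mutual best response is (A, B); neither player gains by switching there.

(A, B)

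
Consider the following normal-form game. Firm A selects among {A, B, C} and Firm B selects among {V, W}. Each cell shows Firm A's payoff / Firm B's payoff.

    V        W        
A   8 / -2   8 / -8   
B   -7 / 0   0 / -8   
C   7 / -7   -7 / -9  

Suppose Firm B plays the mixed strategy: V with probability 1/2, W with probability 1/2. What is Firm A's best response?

A

Firm A's best reply maximizes expected payoff against the mix.
A: (1/2)·8 + (1/2)·8 = 8
B: (1/2)·(-7) + (1/2)·0 = -7/2
C: (1/2)·7 + (1/2)·(-7) = 0
Highest expected payoff is 8, from A.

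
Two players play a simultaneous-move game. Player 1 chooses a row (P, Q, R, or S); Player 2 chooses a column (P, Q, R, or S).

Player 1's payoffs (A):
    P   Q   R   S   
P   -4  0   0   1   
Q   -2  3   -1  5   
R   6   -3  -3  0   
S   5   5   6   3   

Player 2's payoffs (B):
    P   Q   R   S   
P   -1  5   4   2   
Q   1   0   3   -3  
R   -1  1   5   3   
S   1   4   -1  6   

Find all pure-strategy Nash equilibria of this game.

There is no pure-strategy Nash equilibrium

Check mutual best responses: a cell is a NE iff neither player can gain by unilaterally deviating.
Player 1's best responses — vs P: R (payoff 6); vs Q: S (payoff 5); vs R: S (payoff 6); vs S: Q (payoff 5).
Player 2's best responses — vs P: Q (payoff 5); vs Q: R (payoff 3); vs R: R (payoff 5); vs S: S (payoff 6).
No cell has both players best-responding. For instance, Player 1's best reply to S is Q, but against Q Player 2 prefers R over S.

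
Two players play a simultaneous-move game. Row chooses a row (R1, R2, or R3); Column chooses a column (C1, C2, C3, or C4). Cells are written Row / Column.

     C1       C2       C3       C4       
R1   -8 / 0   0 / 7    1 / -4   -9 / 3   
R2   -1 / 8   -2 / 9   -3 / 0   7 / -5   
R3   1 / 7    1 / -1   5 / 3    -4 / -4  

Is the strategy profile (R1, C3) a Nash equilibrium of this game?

No

Holding Column at C3: Row gets 1 from R1 but could get 5 by switching to R3. Row has a profitable deviation.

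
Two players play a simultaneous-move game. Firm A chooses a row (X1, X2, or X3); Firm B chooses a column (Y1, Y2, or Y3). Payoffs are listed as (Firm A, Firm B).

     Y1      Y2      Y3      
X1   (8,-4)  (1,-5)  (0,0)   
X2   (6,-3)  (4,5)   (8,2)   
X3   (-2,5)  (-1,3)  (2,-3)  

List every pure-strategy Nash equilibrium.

(X2, Y2)

Find each player's best response to every opponent strategy; NE are the intersections.
Firm A's best responses — vs Y1: X1 (payoff 8); vs Y2: X2 (payoff 4); vs Y3: X2 (payoff 8).
Firm B's best responses — vs X1: Y3 (payoff 0); vs X2: Y2 (payoff 5); vs X3: Y1 (payoff 5).
The only mutual best response is (X2, Y2); neither player gains by switching there.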